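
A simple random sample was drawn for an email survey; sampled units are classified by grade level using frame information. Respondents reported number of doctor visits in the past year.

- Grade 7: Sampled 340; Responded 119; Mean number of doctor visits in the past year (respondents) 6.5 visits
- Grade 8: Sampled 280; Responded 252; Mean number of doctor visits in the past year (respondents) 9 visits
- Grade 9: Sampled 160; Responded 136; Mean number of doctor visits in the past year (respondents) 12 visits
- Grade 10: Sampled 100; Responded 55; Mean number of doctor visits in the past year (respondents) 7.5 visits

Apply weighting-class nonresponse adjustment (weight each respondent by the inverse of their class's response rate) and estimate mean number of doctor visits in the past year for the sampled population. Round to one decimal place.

Class response rates: Grade 7 119/340 = 35%, Grade 8 252/280 = 90%, Grade 9 136/160 = 85%, Grade 10 55/100 = 55%.
With weight = n_sampled/n_responded per class, the weighted class total is n_sampled:
  Grade 7: 340 × 6.5 = 2210
  Grade 8: 280 × 9 = 2520
  Grade 9: 160 × 12 = 1920
  Grade 10: 100 × 7.5 = 750
Adjusted estimate = 7400 / 880 = 8.40909 → 8.4.

8.4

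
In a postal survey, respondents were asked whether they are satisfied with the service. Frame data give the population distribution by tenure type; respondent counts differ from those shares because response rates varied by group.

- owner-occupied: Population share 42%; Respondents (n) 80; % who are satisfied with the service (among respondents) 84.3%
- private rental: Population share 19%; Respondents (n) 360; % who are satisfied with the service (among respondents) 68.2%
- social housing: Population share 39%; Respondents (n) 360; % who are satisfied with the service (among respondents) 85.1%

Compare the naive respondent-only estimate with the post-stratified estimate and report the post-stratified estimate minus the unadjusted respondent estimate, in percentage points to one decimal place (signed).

Unadjusted (pooled respondent) estimate weights by respondent counts:
  (80/800)×84.3 + (360/800)×68.2 + (360/800)×85.1 = 77.415%
Post-stratified estimate weights by population shares:
  0.42×84.3 + 0.19×68.2 + 0.39×85.1 = 81.553%
Difference = 81.553 − 77.415 = 4.138 pp.

+4.1 percentage points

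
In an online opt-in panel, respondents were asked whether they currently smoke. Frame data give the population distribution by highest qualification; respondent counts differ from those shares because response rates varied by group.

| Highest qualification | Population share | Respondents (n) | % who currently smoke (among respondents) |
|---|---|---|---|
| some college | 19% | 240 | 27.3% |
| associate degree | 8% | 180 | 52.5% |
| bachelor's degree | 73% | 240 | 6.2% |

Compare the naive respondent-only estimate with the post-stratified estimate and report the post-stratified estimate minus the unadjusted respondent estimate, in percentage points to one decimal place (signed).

-12.6 percentage points

Without adjustment, the pooled respondent share is:
  (240/660)×27.3 + (180/660)×52.5 + (240/660)×6.2 = 26.5%
Post-stratified estimate weights by population shares:
  0.19×27.3 + 0.08×52.5 + 0.73×6.2 = 13.913%
Difference = 13.913 − 26.5 = -12.587 pp.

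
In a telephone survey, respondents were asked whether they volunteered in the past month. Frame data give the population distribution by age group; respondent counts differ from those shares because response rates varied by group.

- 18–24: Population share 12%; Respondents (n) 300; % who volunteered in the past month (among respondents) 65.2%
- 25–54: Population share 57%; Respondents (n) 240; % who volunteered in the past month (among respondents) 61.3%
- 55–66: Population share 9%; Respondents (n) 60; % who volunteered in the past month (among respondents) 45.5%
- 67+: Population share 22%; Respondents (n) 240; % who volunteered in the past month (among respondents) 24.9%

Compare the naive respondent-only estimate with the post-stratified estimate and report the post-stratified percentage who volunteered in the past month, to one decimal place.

52.3%

Without adjustment, the pooled respondent share is:
  (300/840)×65.2 + (240/840)×61.3 + (60/840)×45.5 + (240/840)×24.9 = 51.1643%
Post-stratified estimate weights by population shares:
  0.12×65.2 + 0.57×61.3 + 0.09×45.5 + 0.22×24.9 = 52.338%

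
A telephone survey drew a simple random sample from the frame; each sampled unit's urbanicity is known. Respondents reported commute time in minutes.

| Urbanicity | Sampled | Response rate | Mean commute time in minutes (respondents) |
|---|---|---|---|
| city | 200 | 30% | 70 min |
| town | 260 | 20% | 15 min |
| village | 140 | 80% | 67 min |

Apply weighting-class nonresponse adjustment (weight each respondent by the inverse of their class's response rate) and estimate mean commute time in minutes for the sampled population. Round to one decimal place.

Inverse-response-rate weighting restores each class to its sampled count, so class totals weight by n_sampled:
  city: 200 × 70 = 14,000
  town: 260 × 15 = 3900
  village: 140 × 67 = 9380
Adjusted estimate = 27,280 / 600 = 45.4667 → 45.5.

45.5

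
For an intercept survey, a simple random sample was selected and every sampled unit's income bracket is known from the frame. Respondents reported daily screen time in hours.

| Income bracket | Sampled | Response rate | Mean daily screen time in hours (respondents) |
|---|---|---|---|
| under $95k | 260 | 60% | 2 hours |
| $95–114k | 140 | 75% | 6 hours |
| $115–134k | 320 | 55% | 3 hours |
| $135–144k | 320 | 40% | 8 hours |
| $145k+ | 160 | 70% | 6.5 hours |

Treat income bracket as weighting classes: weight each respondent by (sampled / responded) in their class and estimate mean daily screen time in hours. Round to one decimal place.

Inverse-response-rate weighting restores each class to its sampled count, so class totals weight by n_sampled:
  under $95k: 260 × 2 = 520
  $95–114k: 140 × 6 = 840
  $115–134k: 320 × 3 = 960
  $135–144k: 320 × 8 = 2560
  $145k+: 160 × 6.5 = 1040
Adjusted estimate = 5920 / 1,200 = 4.93333 → 4.9.

4.9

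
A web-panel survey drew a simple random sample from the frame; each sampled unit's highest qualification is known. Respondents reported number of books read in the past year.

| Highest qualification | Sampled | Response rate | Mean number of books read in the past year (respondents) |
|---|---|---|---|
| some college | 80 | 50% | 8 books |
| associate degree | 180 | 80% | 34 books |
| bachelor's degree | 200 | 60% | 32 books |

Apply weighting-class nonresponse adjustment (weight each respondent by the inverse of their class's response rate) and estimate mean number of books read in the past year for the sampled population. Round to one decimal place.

28.6

With weight = n_sampled/n_responded per class, the weighted class total is n_sampled:
  some college: 80 × 8 = 640
  associate degree: 180 × 34 = 6120
  bachelor's degree: 200 × 32 = 6400
Adjusted estimate = 13,160 / 460 = 28.6087 → 28.6.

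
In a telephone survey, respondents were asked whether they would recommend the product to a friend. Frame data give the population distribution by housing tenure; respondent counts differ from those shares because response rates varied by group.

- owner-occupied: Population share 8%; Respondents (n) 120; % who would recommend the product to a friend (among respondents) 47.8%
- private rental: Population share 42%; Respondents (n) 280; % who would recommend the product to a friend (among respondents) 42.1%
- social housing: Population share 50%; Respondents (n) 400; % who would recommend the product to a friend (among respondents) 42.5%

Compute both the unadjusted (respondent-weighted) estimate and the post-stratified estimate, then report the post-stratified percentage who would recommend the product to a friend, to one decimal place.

Naive respondent-only estimate (weights = respondent counts):
  (120/800)×47.8 + (280/800)×42.1 + (400/800)×42.5 = 43.155%
Post-stratifying to population shares instead:
  0.08×47.8 + 0.42×42.1 + 0.5×42.5 = 42.756%

42.8%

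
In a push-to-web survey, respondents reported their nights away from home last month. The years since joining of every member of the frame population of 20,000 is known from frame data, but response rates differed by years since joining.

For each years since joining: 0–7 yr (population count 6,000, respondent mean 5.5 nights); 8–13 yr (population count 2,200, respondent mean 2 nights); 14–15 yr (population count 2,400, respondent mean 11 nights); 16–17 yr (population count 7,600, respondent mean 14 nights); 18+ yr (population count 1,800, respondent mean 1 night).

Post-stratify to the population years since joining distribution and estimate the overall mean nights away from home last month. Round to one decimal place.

8.6

Each cell contributes population-share × respondent value:
  0–7 yr: (6,000/20,000) × 5.5 = 1.65
  8–13 yr: (2,200/20,000) × 2 = 0.22
  14–15 yr: (2,400/20,000) × 11 = 1.32
  16–17 yr: (7,600/20,000) × 14 = 5.32
  18+ yr: (1,800/20,000) × 1 = 0.09
Post-stratified estimate = 8.6 → 8.6.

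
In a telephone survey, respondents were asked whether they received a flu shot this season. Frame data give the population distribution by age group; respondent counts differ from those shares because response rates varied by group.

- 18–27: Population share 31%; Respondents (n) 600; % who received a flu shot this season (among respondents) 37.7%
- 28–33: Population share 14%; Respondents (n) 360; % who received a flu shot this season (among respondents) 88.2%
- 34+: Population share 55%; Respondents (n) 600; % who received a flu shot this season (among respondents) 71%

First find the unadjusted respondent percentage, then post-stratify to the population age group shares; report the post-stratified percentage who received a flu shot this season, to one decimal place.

Naive respondent-only estimate (weights = respondent counts):
  (600/1560)×37.7 + (360/1560)×88.2 + (600/1560)×71 = 62.1615%
Post-stratified estimate weights by population shares:
  0.31×37.7 + 0.14×88.2 + 0.55×71 = 63.085%

63.1%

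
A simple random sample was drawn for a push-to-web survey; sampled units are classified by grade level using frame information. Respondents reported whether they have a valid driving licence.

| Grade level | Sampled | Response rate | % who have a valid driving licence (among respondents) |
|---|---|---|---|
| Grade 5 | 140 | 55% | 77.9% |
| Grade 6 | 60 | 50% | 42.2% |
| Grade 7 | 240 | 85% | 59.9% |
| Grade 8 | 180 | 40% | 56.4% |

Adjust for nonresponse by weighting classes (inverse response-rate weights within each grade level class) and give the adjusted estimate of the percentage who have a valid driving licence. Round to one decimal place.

61.2%

Weighting each respondent by the inverse class response rate inflates each class back to its sampled size, so the class weight is n_sampled:
  Grade 5: 140 × 77.9 = 10,906
  Grade 6: 60 × 42.2 = 2532
  Grade 7: 240 × 59.9 = 14,376
  Grade 8: 180 × 56.4 = 10,152
Adjusted estimate = 37,966 / 620 = 61.2355 → 61.2%.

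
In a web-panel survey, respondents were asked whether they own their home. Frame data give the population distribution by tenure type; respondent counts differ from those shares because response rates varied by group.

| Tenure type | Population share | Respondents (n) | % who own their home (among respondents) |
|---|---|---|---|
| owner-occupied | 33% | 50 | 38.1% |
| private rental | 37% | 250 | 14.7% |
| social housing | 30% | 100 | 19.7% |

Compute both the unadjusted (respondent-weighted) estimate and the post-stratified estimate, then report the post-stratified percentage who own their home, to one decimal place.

Naive respondent-only estimate (weights = respondent counts):
  (50/400)×38.1 + (250/400)×14.7 + (100/400)×19.7 = 18.875%
Post-stratified estimate weights by population shares:
  0.33×38.1 + 0.37×14.7 + 0.3×19.7 = 23.922%

23.9%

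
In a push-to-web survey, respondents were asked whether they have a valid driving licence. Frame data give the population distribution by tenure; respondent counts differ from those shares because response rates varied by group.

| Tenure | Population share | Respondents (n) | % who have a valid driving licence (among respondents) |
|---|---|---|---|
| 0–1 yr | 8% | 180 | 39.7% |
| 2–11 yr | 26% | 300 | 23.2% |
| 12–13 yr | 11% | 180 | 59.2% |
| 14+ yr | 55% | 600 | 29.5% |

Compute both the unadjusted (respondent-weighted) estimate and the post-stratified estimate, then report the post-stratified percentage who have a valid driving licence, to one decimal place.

31.9%

Without adjustment, the pooled respondent share is:
  (180/1260)×39.7 + (300/1260)×23.2 + (180/1260)×59.2 + (600/1260)×29.5 = 33.7%
Reweighting by population tenure shares:
  0.08×39.7 + 0.26×23.2 + 0.11×59.2 + 0.55×29.5 = 31.945%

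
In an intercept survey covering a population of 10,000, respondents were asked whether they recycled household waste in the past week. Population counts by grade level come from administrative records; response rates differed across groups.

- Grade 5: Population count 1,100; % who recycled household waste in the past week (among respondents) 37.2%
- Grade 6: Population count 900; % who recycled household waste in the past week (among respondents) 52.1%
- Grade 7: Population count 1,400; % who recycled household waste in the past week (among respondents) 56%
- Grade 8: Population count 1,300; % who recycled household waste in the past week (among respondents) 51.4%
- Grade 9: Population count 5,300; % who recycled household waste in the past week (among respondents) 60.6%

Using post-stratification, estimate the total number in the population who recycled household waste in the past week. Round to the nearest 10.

Estimated count per cell = population count × respondent percentage:
  Grade 5: 1,100 × 37.2% = 409.2
  Grade 6: 900 × 52.1% = 468.9
  Grade 7: 1,400 × 56% = 784
  Grade 8: 1,300 × 51.4% = 668.2
  Grade 9: 5,300 × 60.6% = 3211.8
Estimated total = 5542.1 → 5,540.

5,540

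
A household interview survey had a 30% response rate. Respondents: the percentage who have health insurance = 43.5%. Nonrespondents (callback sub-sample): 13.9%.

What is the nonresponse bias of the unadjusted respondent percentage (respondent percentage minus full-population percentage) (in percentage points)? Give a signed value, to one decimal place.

Nonresponse fraction = 1 − 0.3 = 0.7.
Bias = (nonresponse fraction) × (respondent percentage − nonrespondent percentage)
     = 0.7 × (43.5 − 13.9) = 0.7 × 29.6 = 20.72.

+20.7 percentage points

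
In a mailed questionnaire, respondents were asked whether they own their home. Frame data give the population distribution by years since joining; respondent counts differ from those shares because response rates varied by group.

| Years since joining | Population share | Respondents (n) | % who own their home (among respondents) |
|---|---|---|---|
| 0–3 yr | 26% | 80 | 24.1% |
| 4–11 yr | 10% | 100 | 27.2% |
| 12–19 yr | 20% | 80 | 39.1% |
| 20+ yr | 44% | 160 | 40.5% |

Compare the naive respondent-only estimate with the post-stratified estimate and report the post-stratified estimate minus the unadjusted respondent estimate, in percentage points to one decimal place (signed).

+0.7 percentage points

Without adjustment, the pooled respondent share is:
  (80/420)×24.1 + (100/420)×27.2 + (80/420)×39.1 + (160/420)×40.5 = 33.9429%
Post-stratifying to population shares instead:
  0.26×24.1 + 0.1×27.2 + 0.2×39.1 + 0.44×40.5 = 34.626%
Difference = 34.626 − 33.9429 = 0.6831 pp.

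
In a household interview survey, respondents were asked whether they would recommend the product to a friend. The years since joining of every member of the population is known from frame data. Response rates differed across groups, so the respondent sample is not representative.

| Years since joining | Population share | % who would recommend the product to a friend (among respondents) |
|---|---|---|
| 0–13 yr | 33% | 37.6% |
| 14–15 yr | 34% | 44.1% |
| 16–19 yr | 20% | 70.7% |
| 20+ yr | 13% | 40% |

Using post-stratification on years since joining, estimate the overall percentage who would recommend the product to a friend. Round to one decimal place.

Post-stratification weights by population share, not respondent share:
  0–13 yr: 0.33 × 37.6 = 12.408
  14–15 yr: 0.34 × 44.1 = 14.994
  16–19 yr: 0.2 × 70.7 = 14.14
  20+ yr: 0.13 × 40 = 5.2
Post-stratified estimate = 46.742 → 46.7%.

46.7%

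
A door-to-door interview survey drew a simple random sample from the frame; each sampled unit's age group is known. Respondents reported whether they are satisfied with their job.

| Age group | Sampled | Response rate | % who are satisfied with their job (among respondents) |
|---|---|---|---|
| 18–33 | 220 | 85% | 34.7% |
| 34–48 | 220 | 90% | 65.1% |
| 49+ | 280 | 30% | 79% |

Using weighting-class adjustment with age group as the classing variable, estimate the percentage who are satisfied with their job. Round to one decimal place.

61.2%

Weighting each respondent by the inverse class response rate inflates each class back to its sampled size, so the class weight is n_sampled:
  18–33: 220 × 34.7 = 7634
  34–48: 220 × 65.1 = 14322
  49+: 280 × 79 = 22,120
Adjusted estimate = 44,076 / 720 = 61.2167 → 61.2%.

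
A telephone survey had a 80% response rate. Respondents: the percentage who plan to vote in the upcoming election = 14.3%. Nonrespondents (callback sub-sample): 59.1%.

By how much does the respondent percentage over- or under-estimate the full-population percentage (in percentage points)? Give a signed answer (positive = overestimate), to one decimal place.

Nonresponse fraction = 1 − 0.8 = 0.2.
Bias = (nonresponse fraction) × (respondent percentage − nonrespondent percentage)
     = 0.2 × (14.3 − 59.1) = 0.2 × -44.8 = -8.96.

-9.0 percentage points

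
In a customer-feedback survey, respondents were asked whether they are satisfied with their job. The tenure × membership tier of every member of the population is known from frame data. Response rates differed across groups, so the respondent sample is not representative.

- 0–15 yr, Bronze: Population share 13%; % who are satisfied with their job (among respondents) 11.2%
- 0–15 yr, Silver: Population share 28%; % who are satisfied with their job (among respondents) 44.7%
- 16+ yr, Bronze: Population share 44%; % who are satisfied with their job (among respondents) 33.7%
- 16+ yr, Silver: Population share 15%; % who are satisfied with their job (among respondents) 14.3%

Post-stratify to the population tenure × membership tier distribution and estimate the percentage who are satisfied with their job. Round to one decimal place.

Reweight to the known tenure × membership tier distribution:
  0–15 yr, Bronze: 0.13 × 11.2 = 1.456
  0–15 yr, Silver: 0.28 × 44.7 = 12.516
  16+ yr, Bronze: 0.44 × 33.7 = 14.828
  16+ yr, Silver: 0.15 × 14.3 = 2.145
Post-stratified estimate = 30.945 → 30.9%.

30.9%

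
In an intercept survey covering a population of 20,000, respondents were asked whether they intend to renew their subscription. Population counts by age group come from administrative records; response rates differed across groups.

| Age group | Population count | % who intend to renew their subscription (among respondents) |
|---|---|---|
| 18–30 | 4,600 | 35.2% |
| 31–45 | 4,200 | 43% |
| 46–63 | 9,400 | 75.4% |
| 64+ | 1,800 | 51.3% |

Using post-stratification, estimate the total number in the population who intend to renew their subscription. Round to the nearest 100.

Each cell contributes its population count × the respondent rate:
  18–30: 4,600 × 35.2% = 1619.2
  31–45: 4,200 × 43% = 1806
  46–63: 9,400 × 75.4% = 7087.6
  64+: 1,800 × 51.3% = 923.4
Estimated total = 11436.2 → 11,400.

11,400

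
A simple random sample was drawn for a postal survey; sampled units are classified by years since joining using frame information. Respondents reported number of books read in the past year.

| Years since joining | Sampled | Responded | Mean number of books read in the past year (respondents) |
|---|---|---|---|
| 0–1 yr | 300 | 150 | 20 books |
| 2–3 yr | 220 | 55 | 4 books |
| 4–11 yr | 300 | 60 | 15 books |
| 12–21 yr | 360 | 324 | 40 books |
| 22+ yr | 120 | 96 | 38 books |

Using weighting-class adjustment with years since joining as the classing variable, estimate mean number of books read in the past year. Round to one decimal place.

Class response rates: 0–1 yr 150/300 = 50%, 2–3 yr 55/220 = 25%, 4–11 yr 60/300 = 20%, 12–21 yr 324/360 = 90%, 22+ yr 96/120 = 80%.
Weighting each respondent by the inverse class response rate inflates each class back to its sampled size, so the class weight is n_sampled:
  0–1 yr: 300 × 20 = 6000
  2–3 yr: 220 × 4 = 880
  4–11 yr: 300 × 15 = 4500
  12–21 yr: 360 × 40 = 14,400
  22+ yr: 120 × 38 = 4560
Adjusted estimate = 30,340 / 1,300 = 23.3385 → 23.3.

23.3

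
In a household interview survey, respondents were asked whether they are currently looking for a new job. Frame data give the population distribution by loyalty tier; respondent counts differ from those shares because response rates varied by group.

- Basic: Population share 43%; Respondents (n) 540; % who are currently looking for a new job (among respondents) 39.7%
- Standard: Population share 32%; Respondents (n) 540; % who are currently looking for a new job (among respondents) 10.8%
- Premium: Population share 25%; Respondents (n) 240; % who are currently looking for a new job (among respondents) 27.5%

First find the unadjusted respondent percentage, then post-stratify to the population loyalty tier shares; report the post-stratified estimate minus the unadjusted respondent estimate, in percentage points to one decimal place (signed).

Unadjusted (pooled respondent) estimate weights by respondent counts:
  (540/1320)×39.7 + (540/1320)×10.8 + (240/1320)×27.5 = 25.6591%
Post-stratified estimate weights by population shares:
  0.43×39.7 + 0.32×10.8 + 0.25×27.5 = 27.402%
Difference = 27.402 − 25.6591 = 1.7429 pp.

+1.7 percentage points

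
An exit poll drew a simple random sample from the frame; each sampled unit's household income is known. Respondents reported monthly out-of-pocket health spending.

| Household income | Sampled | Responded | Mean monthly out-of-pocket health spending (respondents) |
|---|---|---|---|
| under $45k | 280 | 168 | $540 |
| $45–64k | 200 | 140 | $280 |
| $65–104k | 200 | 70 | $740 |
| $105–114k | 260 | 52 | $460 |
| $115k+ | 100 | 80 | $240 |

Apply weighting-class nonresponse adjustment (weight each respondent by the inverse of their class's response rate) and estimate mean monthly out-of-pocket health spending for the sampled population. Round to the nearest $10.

$480

Response rates by class: under $45k 168/280 = 60%, $45–64k 140/200 = 70%, $65–104k 70/200 = 35%, $105–114k 52/260 = 20%, $115k+ 80/100 = 80%.
With weight = n_sampled/n_responded per class, the weighted class total is n_sampled:
  under $45k: 280 × 540 = 151,200
  $45–64k: 200 × 280 = 56,000
  $65–104k: 200 × 740 = 148,000
  $105–114k: 260 × 460 = 119,600
  $115k+: 100 × 240 = 24,000
Adjusted estimate = 498,800 / 1,040 = 479.615 → $480.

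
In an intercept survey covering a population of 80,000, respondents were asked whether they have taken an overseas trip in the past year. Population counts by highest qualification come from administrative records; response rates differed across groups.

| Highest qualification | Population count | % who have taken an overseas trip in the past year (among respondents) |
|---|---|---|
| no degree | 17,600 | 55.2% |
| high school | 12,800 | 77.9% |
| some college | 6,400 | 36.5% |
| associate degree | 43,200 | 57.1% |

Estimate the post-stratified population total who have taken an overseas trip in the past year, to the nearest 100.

Each cell contributes its population count × the respondent rate:
  no degree: 17,600 × 55.2% = 9715.2
  high school: 12,800 × 77.9% = 9971.2
  some college: 6,400 × 36.5% = 2336
  associate degree: 43,200 × 57.1% = 24667.2
Estimated total = 46689.6 → 46,700.

46,700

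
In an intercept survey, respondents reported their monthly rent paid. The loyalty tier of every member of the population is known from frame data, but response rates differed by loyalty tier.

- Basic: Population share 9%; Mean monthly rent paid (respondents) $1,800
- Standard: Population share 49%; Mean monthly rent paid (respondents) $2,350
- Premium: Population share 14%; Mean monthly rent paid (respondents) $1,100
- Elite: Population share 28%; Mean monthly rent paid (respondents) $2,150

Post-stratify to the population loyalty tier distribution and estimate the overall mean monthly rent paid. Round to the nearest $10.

$2,070

Reweight to the known loyalty tier distribution:
  Basic: 0.09 × 1800 = 162
  Standard: 0.49 × 2350 = 1151.5
  Premium: 0.14 × 1100 = 154
  Elite: 0.28 × 2150 = 602
Post-stratified estimate = 2069.5 → $2,070.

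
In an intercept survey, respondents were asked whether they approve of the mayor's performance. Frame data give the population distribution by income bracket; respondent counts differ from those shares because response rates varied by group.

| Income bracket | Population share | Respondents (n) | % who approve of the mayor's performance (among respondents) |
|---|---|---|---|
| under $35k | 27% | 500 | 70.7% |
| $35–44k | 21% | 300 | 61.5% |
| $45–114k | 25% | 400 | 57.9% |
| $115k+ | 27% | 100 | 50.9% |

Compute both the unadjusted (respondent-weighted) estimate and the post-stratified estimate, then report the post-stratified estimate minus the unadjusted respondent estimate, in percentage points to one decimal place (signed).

-2.9 percentage points

Unadjusted (pooled respondent) estimate weights by respondent counts:
  (500/1300)×70.7 + (300/1300)×61.5 + (400/1300)×57.9 + (100/1300)×50.9 = 63.1154%
Reweighting by population income bracket shares:
  0.27×70.7 + 0.21×61.5 + 0.25×57.9 + 0.27×50.9 = 60.222%
Difference = 60.222 − 63.1154 = -2.8934 pp.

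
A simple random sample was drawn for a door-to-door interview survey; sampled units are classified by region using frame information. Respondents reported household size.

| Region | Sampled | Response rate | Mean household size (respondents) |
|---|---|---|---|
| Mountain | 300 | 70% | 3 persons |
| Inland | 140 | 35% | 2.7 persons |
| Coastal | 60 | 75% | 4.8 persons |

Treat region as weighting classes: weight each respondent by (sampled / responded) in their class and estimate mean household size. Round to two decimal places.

Each respondent's weight = sampled/responded in their class; summing within a class gives n_sampled, so:
  Mountain: 300 × 3 = 900
  Inland: 140 × 2.7 = 378
  Coastal: 60 × 4.8 = 288
Adjusted estimate = 1566 / 500 = 3.132 → 3.13.

3.13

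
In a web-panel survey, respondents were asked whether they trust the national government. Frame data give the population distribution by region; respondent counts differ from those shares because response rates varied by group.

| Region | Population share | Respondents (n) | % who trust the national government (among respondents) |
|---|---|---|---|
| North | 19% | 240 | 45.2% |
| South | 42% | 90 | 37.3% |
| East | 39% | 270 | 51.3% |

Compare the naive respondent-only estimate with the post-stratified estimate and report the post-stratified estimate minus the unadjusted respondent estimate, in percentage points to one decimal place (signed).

-2.5 percentage points

Without adjustment, the pooled respondent share is:
  (240/600)×45.2 + (90/600)×37.3 + (270/600)×51.3 = 46.76%
Post-stratifying to population shares instead:
  0.19×45.2 + 0.42×37.3 + 0.39×51.3 = 44.261%
Difference = 44.261 − 46.76 = -2.499 pp.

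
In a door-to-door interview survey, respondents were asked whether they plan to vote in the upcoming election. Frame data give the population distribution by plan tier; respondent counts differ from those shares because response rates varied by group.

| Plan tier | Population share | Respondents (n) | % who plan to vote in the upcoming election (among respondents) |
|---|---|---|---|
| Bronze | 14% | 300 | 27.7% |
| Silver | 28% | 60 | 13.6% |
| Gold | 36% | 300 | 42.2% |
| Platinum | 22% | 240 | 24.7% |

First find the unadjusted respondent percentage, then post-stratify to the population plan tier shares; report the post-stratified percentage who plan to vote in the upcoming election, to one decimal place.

Without adjustment, the pooled respondent share is:
  (300/900)×27.7 + (60/900)×13.6 + (300/900)×42.2 + (240/900)×24.7 = 30.7933%
Post-stratifying to population shares instead:
  0.14×27.7 + 0.28×13.6 + 0.36×42.2 + 0.22×24.7 = 28.312%

28.3%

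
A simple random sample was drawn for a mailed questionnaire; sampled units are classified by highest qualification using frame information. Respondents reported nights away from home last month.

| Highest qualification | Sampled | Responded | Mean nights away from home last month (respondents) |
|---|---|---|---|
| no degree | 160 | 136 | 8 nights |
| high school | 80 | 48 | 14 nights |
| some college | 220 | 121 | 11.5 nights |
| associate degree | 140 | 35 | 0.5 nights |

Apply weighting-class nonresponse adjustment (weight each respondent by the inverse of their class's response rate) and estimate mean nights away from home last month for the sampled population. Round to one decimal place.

Class response rates: no degree 136/160 = 85%, high school 48/80 = 60%, some college 121/220 = 55%, associate degree 35/140 = 25%.
Each respondent's weight = sampled/responded in their class; summing within a class gives n_sampled, so:
  no degree: 160 × 8 = 1280
  high school: 80 × 14 = 1120
  some college: 220 × 11.5 = 2530
  associate degree: 140 × 0.5 = 70
Adjusted estimate = 5000 / 600 = 8.33333 → 8.3.

8.3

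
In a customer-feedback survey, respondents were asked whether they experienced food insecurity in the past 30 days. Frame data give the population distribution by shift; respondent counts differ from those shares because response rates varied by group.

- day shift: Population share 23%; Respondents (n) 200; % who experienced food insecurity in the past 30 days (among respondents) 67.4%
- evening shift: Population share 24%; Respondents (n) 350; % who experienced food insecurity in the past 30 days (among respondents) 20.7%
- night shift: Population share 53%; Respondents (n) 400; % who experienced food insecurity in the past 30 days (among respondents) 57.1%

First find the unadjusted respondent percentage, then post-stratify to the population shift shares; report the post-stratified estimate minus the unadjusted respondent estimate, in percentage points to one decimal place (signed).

+4.9 percentage points

Naive respondent-only estimate (weights = respondent counts):
  (200/950)×67.4 + (350/950)×20.7 + (400/950)×57.1 = 45.8579%
Post-stratified estimate weights by population shares:
  0.23×67.4 + 0.24×20.7 + 0.53×57.1 = 50.733%
Difference = 50.733 − 45.8579 = 4.8751 pp.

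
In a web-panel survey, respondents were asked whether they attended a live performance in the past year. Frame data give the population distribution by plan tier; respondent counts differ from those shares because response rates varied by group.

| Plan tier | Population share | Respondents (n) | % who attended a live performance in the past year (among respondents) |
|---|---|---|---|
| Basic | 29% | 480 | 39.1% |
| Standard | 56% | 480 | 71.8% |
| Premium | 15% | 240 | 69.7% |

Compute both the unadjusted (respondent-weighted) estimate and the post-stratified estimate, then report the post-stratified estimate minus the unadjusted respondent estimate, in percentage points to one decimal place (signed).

+3.7 percentage points

Without adjustment, the pooled respondent share is:
  (480/1200)×39.1 + (480/1200)×71.8 + (240/1200)×69.7 = 58.3%
Post-stratifying to population shares instead:
  0.29×39.1 + 0.56×71.8 + 0.15×69.7 = 62.002%
Difference = 62.002 − 58.3 = 3.702 pp.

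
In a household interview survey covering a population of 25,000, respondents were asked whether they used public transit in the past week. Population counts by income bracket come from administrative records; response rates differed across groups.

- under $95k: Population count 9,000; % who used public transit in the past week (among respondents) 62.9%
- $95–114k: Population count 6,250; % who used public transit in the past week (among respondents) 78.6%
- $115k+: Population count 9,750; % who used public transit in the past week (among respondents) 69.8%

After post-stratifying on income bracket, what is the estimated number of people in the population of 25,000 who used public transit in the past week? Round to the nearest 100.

17,400

Each cell contributes its population count × the respondent rate:
  under $95k: 9,000 × 62.9% = 5661
  $95–114k: 6,250 × 78.6% = 4912.5
  $115k+: 9,750 × 69.8% = 6805.5
Estimated total = 17,379 → 17,400.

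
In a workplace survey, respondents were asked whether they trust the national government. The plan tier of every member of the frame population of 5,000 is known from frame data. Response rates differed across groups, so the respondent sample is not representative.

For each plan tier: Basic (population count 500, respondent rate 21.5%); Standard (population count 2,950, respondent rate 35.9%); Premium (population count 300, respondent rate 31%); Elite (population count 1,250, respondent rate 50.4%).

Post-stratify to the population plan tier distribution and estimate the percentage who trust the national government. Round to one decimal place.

Weight each group's respondent value by its population share:
  Basic: (500/5,000) × 21.5 = 2.15
  Standard: (2,950/5,000) × 35.9 = 21.181
  Premium: (300/5,000) × 31 = 1.86
  Elite: (1,250/5,000) × 50.4 = 12.6
Post-stratified estimate = 37.791 → 37.8%.

37.8%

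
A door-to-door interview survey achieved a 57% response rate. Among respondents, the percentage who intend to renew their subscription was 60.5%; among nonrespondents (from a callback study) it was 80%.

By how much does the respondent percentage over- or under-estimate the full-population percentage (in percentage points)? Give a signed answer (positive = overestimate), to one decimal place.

Nonresponse fraction = 1 − 0.57 = 0.43.
Bias = (nonresponse fraction) × (respondent percentage − nonrespondent percentage)
     = 0.43 × (60.5 − 80) = 0.43 × -19.5 = -8.385.

-8.4 percentage points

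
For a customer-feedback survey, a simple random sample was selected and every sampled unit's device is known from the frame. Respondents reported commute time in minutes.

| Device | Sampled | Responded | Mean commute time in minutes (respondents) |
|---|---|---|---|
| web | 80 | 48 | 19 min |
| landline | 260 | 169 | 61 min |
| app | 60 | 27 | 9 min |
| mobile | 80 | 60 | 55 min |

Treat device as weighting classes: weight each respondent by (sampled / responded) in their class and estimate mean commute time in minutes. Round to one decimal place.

46.5

Class response rates: web 48/80 = 60%, landline 169/260 = 65%, app 27/60 = 45%, mobile 60/80 = 75%.
Inverse-response-rate weighting restores each class to its sampled count, so class totals weight by n_sampled:
  web: 80 × 19 = 1520
  landline: 260 × 61 = 15,860
  app: 60 × 9 = 540
  mobile: 80 × 55 = 4400
Adjusted estimate = 22,320 / 480 = 46.5 → 46.5.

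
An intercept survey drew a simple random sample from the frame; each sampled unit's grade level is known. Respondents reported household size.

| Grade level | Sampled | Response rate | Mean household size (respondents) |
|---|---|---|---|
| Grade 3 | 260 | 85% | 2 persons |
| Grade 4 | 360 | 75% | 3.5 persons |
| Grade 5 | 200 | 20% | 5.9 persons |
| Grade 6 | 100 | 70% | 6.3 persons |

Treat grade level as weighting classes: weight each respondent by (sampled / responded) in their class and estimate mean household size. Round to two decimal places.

3.90

Weighting each respondent by the inverse class response rate inflates each class back to its sampled size, so the class weight is n_sampled:
  Grade 3: 260 × 2 = 520
  Grade 4: 360 × 3.5 = 1260
  Grade 5: 200 × 5.9 = 1180
  Grade 6: 100 × 6.3 = 630
Adjusted estimate = 3590 / 920 = 3.90217 → 3.90.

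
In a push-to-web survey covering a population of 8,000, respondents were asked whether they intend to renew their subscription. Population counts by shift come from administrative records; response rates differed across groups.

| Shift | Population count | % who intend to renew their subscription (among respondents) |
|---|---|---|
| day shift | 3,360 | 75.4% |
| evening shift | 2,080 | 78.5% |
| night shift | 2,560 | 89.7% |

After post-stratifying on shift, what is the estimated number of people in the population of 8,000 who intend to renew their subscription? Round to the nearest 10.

Apply each group's respondent rate to its population count:
  day shift: 3,360 × 75.4% = 2533.44
  evening shift: 2,080 × 78.5% = 1632.8
  night shift: 2,560 × 89.7% = 2296.32
Estimated total = 6462.56 → 6,460.

6,460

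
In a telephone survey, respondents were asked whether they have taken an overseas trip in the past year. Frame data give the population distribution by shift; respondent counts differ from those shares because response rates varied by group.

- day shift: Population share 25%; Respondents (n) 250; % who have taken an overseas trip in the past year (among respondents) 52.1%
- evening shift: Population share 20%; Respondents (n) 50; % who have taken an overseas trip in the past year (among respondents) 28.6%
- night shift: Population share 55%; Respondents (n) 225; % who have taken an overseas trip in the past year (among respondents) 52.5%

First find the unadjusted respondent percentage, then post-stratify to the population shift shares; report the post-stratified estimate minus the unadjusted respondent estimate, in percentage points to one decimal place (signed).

Without adjustment, the pooled respondent share is:
  (250/525)×52.1 + (50/525)×28.6 + (225/525)×52.5 = 50.0333%
Reweighting by population shift shares:
  0.25×52.1 + 0.2×28.6 + 0.55×52.5 = 47.62%
Difference = 47.62 − 50.0333 = -2.4133 pp.

-2.4 percentage points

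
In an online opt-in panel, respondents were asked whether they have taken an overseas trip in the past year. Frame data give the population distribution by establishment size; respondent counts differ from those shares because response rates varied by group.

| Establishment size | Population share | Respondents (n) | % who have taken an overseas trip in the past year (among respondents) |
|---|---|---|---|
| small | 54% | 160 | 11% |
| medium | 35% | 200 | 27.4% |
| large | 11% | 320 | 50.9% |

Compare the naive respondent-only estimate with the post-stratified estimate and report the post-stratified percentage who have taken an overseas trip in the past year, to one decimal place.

21.1%

Unadjusted (pooled respondent) estimate weights by respondent counts:
  (160/680)×11 + (200/680)×27.4 + (320/680)×50.9 = 34.6%
Post-stratifying to population shares instead:
  0.54×11 + 0.35×27.4 + 0.11×50.9 = 21.129%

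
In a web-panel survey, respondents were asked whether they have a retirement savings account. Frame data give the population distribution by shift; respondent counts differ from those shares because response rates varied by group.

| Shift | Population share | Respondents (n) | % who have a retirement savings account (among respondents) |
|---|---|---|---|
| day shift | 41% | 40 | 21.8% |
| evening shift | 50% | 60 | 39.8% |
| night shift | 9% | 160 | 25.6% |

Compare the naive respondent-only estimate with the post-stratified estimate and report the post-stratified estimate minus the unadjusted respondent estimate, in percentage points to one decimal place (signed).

+2.8 percentage points

Naive respondent-only estimate (weights = respondent counts):
  (40/260)×21.8 + (60/260)×39.8 + (160/260)×25.6 = 28.2923%
Post-stratified estimate weights by population shares:
  0.41×21.8 + 0.5×39.8 + 0.09×25.6 = 31.142%
Difference = 31.142 − 28.2923 = 2.8497 pp.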